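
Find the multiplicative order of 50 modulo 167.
83

167 is prime, so ord(50) divides φ(167) = 166.
Divisors of 166: 1, 2, 83, 166.
Repeated squaring: 50^1 ≡ 50, 50^2 ≡ 162, 50^4 ≡ 25, 50^8 ≡ 124, 50^16 ≡ 12, 50^32 ≡ 144, 50^64 ≡ 28, 50^128 ≡ 116 (mod 167).
Test 50^d mod 167 for each divisor d in increasing order:
50^1 ≡ 50
50^2 ≡ 162
50^83 = 50^64·50^16·50^2·50^1 ≡ 1  ← first divisor giving 1
The order is 83.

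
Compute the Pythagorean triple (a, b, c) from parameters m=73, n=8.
(5265, 1168, 5393)

Euclid's formula: a = m² - n², b = 2mn, c = m² + n²
m = 73, n = 8
a = 73² - 8² = 5329 - 64 = 5265
b = 2 × 73 × 8 = 1168
c = 73² + 8² = 5329 + 64 = 5393
Verification: 5265² + 1168² = 27720225 + 1364224 = 29084449 = 5393² ✓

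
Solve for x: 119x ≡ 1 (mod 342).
23

gcd(119, 342) = 1, so the inverse exists.
Extended Euclidean algorithm on (342, 119):
342 = 2 × 119 + 104  ⟹  104 = (1)·342 + (-2)·119
119 = 1 × 104 + 15  ⟹  15 = (-1)·342 + (3)·119
104 = 6 × 15 + 14  ⟹  14 = (7)·342 + (-20)·119
15 = 1 × 14 + 1  ⟹  1 = (-8)·342 + (23)·119
So (23)·119 ≡ 1 (mod 342), i.e. 119^(-1) ≡ 23 (mod 342).
Check: 119 × 23 = 2737 ≡ 1 (mod 342)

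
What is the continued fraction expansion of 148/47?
[3; 6, 1, 2, 2]

Euclidean algorithm steps:
148 = 3 × 47 + 7
47 = 6 × 7 + 5
7 = 1 × 5 + 2
5 = 2 × 2 + 1
2 = 2 × 1 + 0
Continued fraction: [3; 6, 1, 2, 2]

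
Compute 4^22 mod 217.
109

Repeated squaring. Binary of 22 = 10110.
4^1 ≡ 4 (mod 217); 4^2 ≡ 16 (mod 217); 4^4 ≡ 39 (mod 217); 4^8 ≡ 2 (mod 217); 4^16 ≡ 4 (mod 217)
4^22 = 4^2 × 4^4 × 4^16 ≡ 109 (mod 217)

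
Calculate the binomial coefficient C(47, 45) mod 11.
3

Using Lucas' theorem:
Write n=47 and k=45 in base 11:
n in base 11: [4, 3]
k in base 11: [4, 1]
C(47,45) mod 11 = ∏ C(n_i, k_i) mod 11
Digit binomials (mod 11): C(4,4) = 1; C(3,1) = 3
Product: 1 × 3 = 3 ≡ 3 (mod 11)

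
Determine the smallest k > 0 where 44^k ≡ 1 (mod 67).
66

67 is prime, so ord(44) divides φ(67) = 66.
Divisors of 66: 1, 2, 3, 6, 11, 22, 33, 66.
Repeated squaring: 44^1 ≡ 44, 44^2 ≡ 60, 44^4 ≡ 49, 44^8 ≡ 56, 44^16 ≡ 54, 44^32 ≡ 35, 44^64 ≡ 19 (mod 67).
Test 44^d mod 67 for each divisor d in increasing order:
44^1 ≡ 44
44^2 ≡ 60
44^3 = 44^2·44^1 ≡ 27
44^6 = 44^4·44^2 ≡ 59
44^11 = 44^8·44^2·44^1 ≡ 38
44^22 = 44^16·44^4·44^2 ≡ 37
44^33 = 44^32·44^1 ≡ 66
44^66 = 44^64·44^2 ≡ 1  ← first divisor giving 1
The order is 66.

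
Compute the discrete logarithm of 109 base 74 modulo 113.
96

Baby-step giant-step with step n = ⌈√113⌉ = 11.
Baby steps 74^j mod 113 (j:value) for j=0..10: 0:1, 1:74, 2:52, 3:6, 4:105, 5:86, 6:36, 7:65, 8:64, 9:103, 10:51.
Giant-step multiplier: 74^(-11) ≡ 74^(112-11) = 74^101 ≡ 108 (mod 113).
Giant steps γ_i = 109·108^i mod 113: γ_0=109, γ_1=20, γ_2=13, γ_3=48, γ_4=99, γ_5=70, γ_6=102, γ_7=55, γ_8=64 (in table at j=8).
x = i·n + j = 8·11 + 8 = 96.
Check: 74^96 ≡ 109 (mod 113).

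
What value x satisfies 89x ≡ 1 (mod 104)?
97

gcd(89, 104) = 1, so the inverse exists.
Extended Euclidean algorithm on (104, 89):
104 = 1 × 89 + 15  ⟹  15 = (1)·104 + (-1)·89
89 = 5 × 15 + 14  ⟹  14 = (-5)·104 + (6)·89
15 = 1 × 14 + 1  ⟹  1 = (6)·104 + (-7)·89
So (-7)·89 ≡ 1 (mod 104), i.e. 89^(-1) ≡ -7 ≡ 97 (mod 104).
Check: 89 × 97 = 8633 ≡ 1 (mod 104)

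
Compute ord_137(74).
17

137 is prime, so ord(74) divides φ(137) = 136.
Divisors of 136: 1, 2, 4, 8, 17, 34, 68, 136.
Repeated squaring: 74^1 ≡ 74, 74^2 ≡ 133, 74^4 ≡ 16, 74^8 ≡ 119, 74^16 ≡ 50, 74^32 ≡ 34, 74^64 ≡ 60, 74^128 ≡ 38 (mod 137).
Test 74^d mod 137 for each divisor d in increasing order:
74^1 ≡ 74
74^2 ≡ 133
74^4 ≡ 16
74^8 ≡ 119
74^17 = 74^16·74^1 ≡ 1  ← first divisor giving 1
The order is 17.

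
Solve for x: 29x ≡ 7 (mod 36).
x ≡ 35 (mod 36)

gcd(29, 36) = 1, which divides 7, so solutions exist.
Find 29^(-1) mod 36 by the extended Euclidean algorithm:
36 = 1 × 29 + 7  ⟹  7 = (1)·36 + (-1)·29
29 = 4 × 7 + 1  ⟹  1 = (-4)·36 + (5)·29
So (5)·29 ≡ 1 (mod 36), i.e. 29^(-1) ≡ 5 (mod 36).
x ≡ 5 × 7 = 35 ≡ 35 (mod 36).
Check: 29 × 35 = 1015 ≡ 7 (mod 36).
Unique solution: x ≡ 35 (mod 36)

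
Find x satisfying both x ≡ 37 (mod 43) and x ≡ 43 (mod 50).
1843

Using Chinese Remainder Theorem:
M = 43 × 50 = 2150
M1 = 50, M2 = 43
y1 = 50^(-1) mod 43 = 37
y2 = 43^(-1) mod 50 = 7
x = (37×50×37 + 43×43×7) mod 2150 = 1843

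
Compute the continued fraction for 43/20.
[2; 6, 1, 2]

Euclidean algorithm steps:
43 = 2 × 20 + 3
20 = 6 × 3 + 2
3 = 1 × 2 + 1
2 = 2 × 1 + 0
Continued fraction: [2; 6, 1, 2]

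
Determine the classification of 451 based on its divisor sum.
deficient

Proper divisors of 451: sum = 1 + 11 + 41 = 53
Since 53 < 451, 451 is deficient.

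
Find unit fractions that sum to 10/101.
1/11 + 1/124 + 1/27553 + 1/3795811492

Greedy algorithm:
10/101: ceiling(101/10) = 11, use 1/11
9/1111: ceiling(1111/9) = 124, use 1/124
5/137764: ceiling(137764/5) = 27553, use 1/27553
1/3795811492: ceiling(3795811492/1) = 3795811492, use 1/3795811492
Result: 10/101 = 1/11 + 1/124 + 1/27553 + 1/3795811492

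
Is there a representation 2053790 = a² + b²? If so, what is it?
Not possible

Factorization: 2053790 = 2 × 5 × 59^3
By Fermat: n is sum of two squares iff every prime p ≡ 3 (mod 4) appears to even power.
Prime(s) ≡ 3 (mod 4) with odd exponent: [(59, 3)]
Therefore 2053790 cannot be expressed as a² + b².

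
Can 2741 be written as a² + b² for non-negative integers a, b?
25² + 46² (a=25, b=46)

Factorization: 2741 = 2741
By Fermat: n is sum of two squares iff every prime p ≡ 3 (mod 4) appears to even power.
All primes ≡ 3 (mod 4) appear to even power.
Search a = 0, 1, 2, … for 2741 - a² a perfect square: first hit at a = 25: 2741 - 625 = 2116 = 46².
2741 = 25² + 46² = 625 + 2116 ✓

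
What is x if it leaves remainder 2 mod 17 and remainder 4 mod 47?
427

Using Chinese Remainder Theorem:
M = 17 × 47 = 799
M1 = 47, M2 = 17
y1 = 47^(-1) mod 17 = 4
y2 = 17^(-1) mod 47 = 36
x = (2×47×4 + 4×17×36) mod 799 = 427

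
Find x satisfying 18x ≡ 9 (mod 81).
x ≡ 5 (mod 9)

gcd(18, 81) = 9, which divides 9, so solutions exist.
Divide through by 9: 2x ≡ 1 (mod 9).
Find 2^(-1) mod 9 by the extended Euclidean algorithm:
9 = 4 × 2 + 1  ⟹  1 = (1)·9 + (-4)·2
So (-4)·2 ≡ 1 (mod 9), i.e. 2^(-1) ≡ -4 ≡ 5 (mod 9).
x ≡ 5 × 1 = 5 ≡ 5 (mod 9).
Check: 18 × 5 = 90 ≡ 9 (mod 81).
x ≡ 5 (mod 9), giving 9 solutions mod 81.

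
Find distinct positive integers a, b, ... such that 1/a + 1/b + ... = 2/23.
1/12 + 1/276

Greedy algorithm:
2/23: ceiling(23/2) = 12, use 1/12
1/276: ceiling(276/1) = 276, use 1/276
Result: 2/23 = 1/12 + 1/276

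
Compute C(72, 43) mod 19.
3

Using Lucas' theorem:
Write n=72 and k=43 in base 19:
n in base 19: [3, 15]
k in base 19: [2, 5]
C(72,43) mod 19 = ∏ C(n_i, k_i) mod 19
Digit binomials (mod 19): C(3,2) = 3; C(15,5) = 3003 ≡ 1
Product: 3 × 1 = 3 ≡ 3 (mod 19)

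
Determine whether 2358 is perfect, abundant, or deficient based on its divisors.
abundant

Proper divisors of 2358: sum = 1 + 2 + 3 + 6 + 9 + 18 + 131 + 262 + 393 + 786 + 1179 = 2790
Since 2790 > 2358, 2358 is abundant.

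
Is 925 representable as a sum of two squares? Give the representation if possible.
5² + 30² (a=5, b=30)

Factorization: 925 = 5^2 × 37
By Fermat: n is sum of two squares iff every prime p ≡ 3 (mod 4) appears to even power.
All primes ≡ 3 (mod 4) appear to even power.
Search a = 0, 1, 2, … for 925 - a² a perfect square: first hit at a = 5: 925 - 25 = 900 = 30².
925 = 5² + 30² = 25 + 900 ✓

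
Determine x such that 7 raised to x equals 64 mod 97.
84

Baby-step giant-step with step n = ⌈√97⌉ = 10.
Baby steps 7^j mod 97 (j:value) for j=0..9: 0:1, 1:7, 2:49, 3:52, 4:73, 5:26, 6:85, 7:13, 8:91, 9:55.
Giant-step multiplier: 7^(-10) ≡ 7^(96-10) = 7^86 ≡ 32 (mod 97).
Giant steps γ_i = 64·32^i mod 97: γ_0=64, γ_1=11, γ_2=61, γ_3=12, γ_4=93, γ_5=66, γ_6=75, γ_7=72, γ_8=73 (in table at j=4).
x = i·n + j = 8·10 + 4 = 84.
Check: 7^84 ≡ 64 (mod 97).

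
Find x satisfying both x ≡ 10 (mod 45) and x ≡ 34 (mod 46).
1000

Using Chinese Remainder Theorem:
M = 45 × 46 = 2070
M1 = 46, M2 = 45
y1 = 46^(-1) mod 45 = 1
y2 = 45^(-1) mod 46 = 45
x = (10×46×1 + 34×45×45) mod 2070 = 1000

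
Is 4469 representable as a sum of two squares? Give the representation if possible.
25² + 62² (a=25, b=62)

Factorization: 4469 = 41 × 109
By Fermat: n is sum of two squares iff every prime p ≡ 3 (mod 4) appears to even power.
All primes ≡ 3 (mod 4) appear to even power.
Search a = 0, 1, 2, … for 4469 - a² a perfect square: first hit at a = 25: 4469 - 625 = 3844 = 62².
4469 = 25² + 62² = 625 + 3844 ✓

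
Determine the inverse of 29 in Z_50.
19

gcd(29, 50) = 1, so the inverse exists.
Extended Euclidean algorithm on (50, 29):
50 = 1 × 29 + 21  ⟹  21 = (1)·50 + (-1)·29
29 = 1 × 21 + 8  ⟹  8 = (-1)·50 + (2)·29
21 = 2 × 8 + 5  ⟹  5 = (3)·50 + (-5)·29
8 = 1 × 5 + 3  ⟹  3 = (-4)·50 + (7)·29
5 = 1 × 3 + 2  ⟹  2 = (7)·50 + (-12)·29
3 = 1 × 2 + 1  ⟹  1 = (-11)·50 + (19)·29
So (19)·29 ≡ 1 (mod 50), i.e. 29^(-1) ≡ 19 (mod 50).
Check: 29 × 19 = 551 ≡ 1 (mod 50)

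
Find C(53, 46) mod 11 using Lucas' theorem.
3

Using Lucas' theorem:
Write n=53 and k=46 in base 11:
n in base 11: [4, 9]
k in base 11: [4, 2]
C(53,46) mod 11 = ∏ C(n_i, k_i) mod 11
Digit binomials (mod 11): C(4,4) = 1; C(9,2) = 36 ≡ 3
Product: 1 × 3 = 3 ≡ 3 (mod 11)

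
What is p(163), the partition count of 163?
142798995930

p(n) counts ways to write n as a sum of positive integers (order ignored).
Euler's pentagonal recurrence: p(k) = p(k-1) + p(k-2) - p(k-5) - p(k-7) + p(k-12) + p(k-15) - ... (offsets j(3j∓1)/2, signs ++--, p(0)=1, p(<0)=0).
DP table for k = 0..162: p(0)=1, p(1)=1, p(2)=2, p(3)=3, p(4)=5, p(5)=7, p(6)=11, p(7)=15, p(8)=22, p(9)=30, p(10)=42, p(11)=56, p(12)=77, p(13)=101, p(14)=135, p(15)=176, p(16)=231, p(17)=297, p(18)=385, p(19)=490, p(20)=627, p(21)=792, p(22)=1002, p(23)=1255, p(24)=1575, p(25)=1958, p(26)=2436, p(27)=3010, p(28)=3718, p(29)=4565, p(30)=5604, p(31)=6842, p(32)=8349, p(33)=10143, p(34)=12310, p(35)=14883, p(36)=17977, p(37)=21637, p(38)=26015, p(39)=31185, p(40)=37338, p(41)=44583, p(42)=53174, p(43)=63261, p(44)=75175, p(45)=89134, p(46)=105558, p(47)=124754, p(48)=147273, p(49)=173525, p(50)=204226, p(51)=239943, p(52)=281589, p(53)=329931, p(54)=386155, p(55)=451276, p(56)=526823, p(57)=614154, p(58)=715220, p(59)=831820, p(60)=966467, p(61)=1121505, p(62)=1300156, p(63)=1505499, p(64)=1741630, p(65)=2012558, p(66)=2323520, p(67)=2679689, p(68)=3087735, p(69)=3554345, p(70)=4087968, p(71)=4697205, p(72)=5392783, p(73)=6185689, p(74)=7089500, p(75)=8118264, p(76)=9289091, p(77)=10619863, p(78)=12132164, p(79)=13848650, p(80)=15796476, p(81)=18004327, p(82)=20506255, p(83)=23338469, p(84)=26543660, p(85)=30167357, p(86)=34262962, p(87)=38887673, p(88)=44108109, p(89)=49995925, p(90)=56634173, p(91)=64112359, p(92)=72533807, p(93)=82010177, p(94)=92669720, p(95)=104651419, p(96)=118114304, p(97)=133230930, p(98)=150198136, p(99)=169229875, p(100)=190569292, p(101)=214481126, p(102)=241265379, p(103)=271248950, p(104)=304801365, p(105)=342325709, p(106)=384276336, p(107)=431149389, p(108)=483502844, p(109)=541946240, p(110)=607163746, p(111)=679903203, p(112)=761002156, p(113)=851376628, p(114)=952050665, p(115)=1064144451, p(116)=1188908248, p(117)=1327710076, p(118)=1482074143, p(119)=1653668665, p(120)=1844349560, p(121)=2056148051, p(122)=2291320912, p(123)=2552338241, p(124)=2841940500, p(125)=3163127352, p(126)=3519222692, p(127)=3913864295, p(128)=4351078600, p(129)=4835271870, p(130)=5371315400, p(131)=5964539504, p(132)=6620830889, p(133)=7346629512, p(134)=8149040695, p(135)=9035836076, p(136)=10015581680, p(137)=11097645016, p(138)=12292341831, p(139)=13610949895, p(140)=15065878135, p(141)=16670689208, p(142)=18440293320, p(143)=20390982757, p(144)=22540654445, p(145)=24908858009, p(146)=27517052599, p(147)=30388671978, p(148)=33549419497, p(149)=37027355200, p(150)=40853235313, p(151)=45060624582, p(152)=49686288421, p(153)=54770336324, p(154)=60356673280, p(155)=66493182097, p(156)=73232243759, p(157)=80630964769, p(158)=88751778802, p(159)=97662728555, p(160)=107438159466, p(161)=118159068427, p(162)=129913904637.
Final step: p(163) = p(162) + p(161) - p(158) - p(156) + p(151) + p(148) - p(141) - p(137) + p(128) + p(123) - p(112) - p(106) + p(93) + p(86) - p(71) - p(63) + p(46) + p(37) - p(18) - p(8)
= 129913904637 + 118159068427 - 88751778802 - 73232243759 + 45060624582 + 33549419497 - 16670689208 - 11097645016 + 4351078600 + 2552338241 - 761002156 - 384276336 + 82010177 + 34262962 - 4697205 - 1505499 + 105558 + 21637 - 385 - 22
= 142798995930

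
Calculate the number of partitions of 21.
792

p(n) counts ways to write n as a sum of positive integers (order ignored).
Euler's pentagonal recurrence: p(k) = p(k-1) + p(k-2) - p(k-5) - p(k-7) + p(k-12) + p(k-15) - ... (offsets j(3j∓1)/2, signs ++--, p(0)=1, p(<0)=0).
DP table for k = 0..20: p(0)=1, p(1)=1, p(2)=2, p(3)=3, p(4)=5, p(5)=7, p(6)=11, p(7)=15, p(8)=22, p(9)=30, p(10)=42, p(11)=56, p(12)=77, p(13)=101, p(14)=135, p(15)=176, p(16)=231, p(17)=297, p(18)=385, p(19)=490, p(20)=627.
Final step: p(21) = p(20) + p(19) - p(16) - p(14) + p(9) + p(6)
= 627 + 490 - 231 - 135 + 30 + 11
= 792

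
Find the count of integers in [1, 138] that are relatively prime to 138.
44

138 = 2 × 3 × 23
φ(n) = n × ∏(1 - 1/p) for each prime p dividing n
φ(138) = 138 × (1 - 1/2) × (1 - 1/3) × (1 - 1/23) = 44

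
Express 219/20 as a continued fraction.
[10; 1, 19]

Euclidean algorithm steps:
219 = 10 × 20 + 19
20 = 1 × 19 + 1
19 = 19 × 1 + 0
Continued fraction: [10; 1, 19]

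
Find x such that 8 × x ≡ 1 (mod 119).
15

gcd(8, 119) = 1, so the inverse exists.
Extended Euclidean algorithm on (119, 8):
119 = 14 × 8 + 7  ⟹  7 = (1)·119 + (-14)·8
8 = 1 × 7 + 1  ⟹  1 = (-1)·119 + (15)·8
So (15)·8 ≡ 1 (mod 119), i.e. 8^(-1) ≡ 15 (mod 119).
Check: 8 × 15 = 120 ≡ 1 (mod 119)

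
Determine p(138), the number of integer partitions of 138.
12292341831

p(n) counts ways to write n as a sum of positive integers (order ignored).
Euler's pentagonal recurrence: p(k) = p(k-1) + p(k-2) - p(k-5) - p(k-7) + p(k-12) + p(k-15) - ... (offsets j(3j∓1)/2, signs ++--, p(0)=1, p(<0)=0).
DP table for k = 0..137: p(0)=1, p(1)=1, p(2)=2, p(3)=3, p(4)=5, p(5)=7, p(6)=11, p(7)=15, p(8)=22, p(9)=30, p(10)=42, p(11)=56, p(12)=77, p(13)=101, p(14)=135, p(15)=176, p(16)=231, p(17)=297, p(18)=385, p(19)=490, p(20)=627, p(21)=792, p(22)=1002, p(23)=1255, p(24)=1575, p(25)=1958, p(26)=2436, p(27)=3010, p(28)=3718, p(29)=4565, p(30)=5604, p(31)=6842, p(32)=8349, p(33)=10143, p(34)=12310, p(35)=14883, p(36)=17977, p(37)=21637, p(38)=26015, p(39)=31185, p(40)=37338, p(41)=44583, p(42)=53174, p(43)=63261, p(44)=75175, p(45)=89134, p(46)=105558, p(47)=124754, p(48)=147273, p(49)=173525, p(50)=204226, p(51)=239943, p(52)=281589, p(53)=329931, p(54)=386155, p(55)=451276, p(56)=526823, p(57)=614154, p(58)=715220, p(59)=831820, p(60)=966467, p(61)=1121505, p(62)=1300156, p(63)=1505499, p(64)=1741630, p(65)=2012558, p(66)=2323520, p(67)=2679689, p(68)=3087735, p(69)=3554345, p(70)=4087968, p(71)=4697205, p(72)=5392783, p(73)=6185689, p(74)=7089500, p(75)=8118264, p(76)=9289091, p(77)=10619863, p(78)=12132164, p(79)=13848650, p(80)=15796476, p(81)=18004327, p(82)=20506255, p(83)=23338469, p(84)=26543660, p(85)=30167357, p(86)=34262962, p(87)=38887673, p(88)=44108109, p(89)=49995925, p(90)=56634173, p(91)=64112359, p(92)=72533807, p(93)=82010177, p(94)=92669720, p(95)=104651419, p(96)=118114304, p(97)=133230930, p(98)=150198136, p(99)=169229875, p(100)=190569292, p(101)=214481126, p(102)=241265379, p(103)=271248950, p(104)=304801365, p(105)=342325709, p(106)=384276336, p(107)=431149389, p(108)=483502844, p(109)=541946240, p(110)=607163746, p(111)=679903203, p(112)=761002156, p(113)=851376628, p(114)=952050665, p(115)=1064144451, p(116)=1188908248, p(117)=1327710076, p(118)=1482074143, p(119)=1653668665, p(120)=1844349560, p(121)=2056148051, p(122)=2291320912, p(123)=2552338241, p(124)=2841940500, p(125)=3163127352, p(126)=3519222692, p(127)=3913864295, p(128)=4351078600, p(129)=4835271870, p(130)=5371315400, p(131)=5964539504, p(132)=6620830889, p(133)=7346629512, p(134)=8149040695, p(135)=9035836076, p(136)=10015581680, p(137)=11097645016.
Final step: p(138) = p(137) + p(136) - p(133) - p(131) + p(126) + p(123) - p(116) - p(112) + p(103) + p(98) - p(87) - p(81) + p(68) + p(61) - p(46) - p(38) + p(21) + p(12)
= 11097645016 + 10015581680 - 7346629512 - 5964539504 + 3519222692 + 2552338241 - 1188908248 - 761002156 + 271248950 + 150198136 - 38887673 - 18004327 + 3087735 + 1121505 - 105558 - 26015 + 792 + 77
= 12292341831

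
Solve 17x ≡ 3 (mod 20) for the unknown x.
x ≡ 19 (mod 20)

gcd(17, 20) = 1, which divides 3, so solutions exist.
Find 17^(-1) mod 20 by the extended Euclidean algorithm:
20 = 1 × 17 + 3  ⟹  3 = (1)·20 + (-1)·17
17 = 5 × 3 + 2  ⟹  2 = (-5)·20 + (6)·17
3 = 1 × 2 + 1  ⟹  1 = (6)·20 + (-7)·17
So (-7)·17 ≡ 1 (mod 20), i.e. 17^(-1) ≡ -7 ≡ 13 (mod 20).
x ≡ 13 × 3 = 39 ≡ 19 (mod 20).
Check: 17 × 19 = 323 ≡ 3 (mod 20).
Unique solution: x ≡ 19 (mod 20)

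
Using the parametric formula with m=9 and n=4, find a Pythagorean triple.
(65, 72, 97)

Euclid's formula: a = m² - n², b = 2mn, c = m² + n²
m = 9, n = 4
a = 9² - 4² = 81 - 16 = 65
b = 2 × 9 × 4 = 72
c = 9² + 4² = 81 + 16 = 97
Verification: 65² + 72² = 4225 + 5184 = 9409 = 97² ✓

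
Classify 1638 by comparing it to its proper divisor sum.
abundant

Proper divisors of 1638: sum = 1 + 2 + 3 + 6 + 7 + 9 + 13 + 14 + ... + 234 + 273 + 546 + 819 (23 divisors) = 2730
Since 2730 > 1638, 1638 is abundant.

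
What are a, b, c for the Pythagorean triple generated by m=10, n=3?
(91, 60, 109)

Euclid's formula: a = m² - n², b = 2mn, c = m² + n²
m = 10, n = 3
a = 10² - 3² = 100 - 9 = 91
b = 2 × 10 × 3 = 60
c = 10² + 3² = 100 + 9 = 109
Verification: 91² + 60² = 8281 + 3600 = 11881 = 109² ✓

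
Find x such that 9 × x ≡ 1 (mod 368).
41

gcd(9, 368) = 1, so the inverse exists.
Extended Euclidean algorithm on (368, 9):
368 = 40 × 9 + 8  ⟹  8 = (1)·368 + (-40)·9
9 = 1 × 8 + 1  ⟹  1 = (-1)·368 + (41)·9
So (41)·9 ≡ 1 (mod 368), i.e. 9^(-1) ≡ 41 (mod 368).
Check: 9 × 41 = 369 ≡ 1 (mod 368)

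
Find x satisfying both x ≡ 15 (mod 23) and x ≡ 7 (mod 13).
176

Using Chinese Remainder Theorem:
M = 23 × 13 = 299
M1 = 13, M2 = 23
y1 = 13^(-1) mod 23 = 16
y2 = 23^(-1) mod 13 = 4
x = (15×13×16 + 7×23×4) mod 299 = 176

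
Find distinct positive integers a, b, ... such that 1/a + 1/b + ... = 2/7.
1/4 + 1/28

Greedy algorithm:
2/7: ceiling(7/2) = 4, use 1/4
1/28: ceiling(28/1) = 28, use 1/28
Result: 2/7 = 1/4 + 1/28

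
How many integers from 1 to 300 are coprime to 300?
80

300 = 2^2 × 3 × 5^2
φ(n) = n × ∏(1 - 1/p) for each prime p dividing n
φ(300) = 300 × (1 - 1/2) × (1 - 1/3) × (1 - 1/5) = 80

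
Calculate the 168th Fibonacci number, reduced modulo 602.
280

Matrix identity: Q^n = [[F_(n+1), F_n], [F_n, F_(n-1)]] with Q = [[1,1],[1,0]].
n = 168 = 10101000₂. Square-and-multiply, entries mod 602:
Q^1 = [[1,1],[1,0]]
Q^2 = (Q^1)² = [[2,1],[1,1]]
Q^5 = (Q^2)²·Q = [[8,5],[5,3]]
Q^10 = (Q^5)² = [[89,55],[55,34]]
Q^21 = (Q^10)²·Q = [[253,110],[110,143]]
Q^42 = (Q^21)² = [[257,216],[216,41]]
Q^84 = (Q^42)² = [[131,556],[556,177]]
Q^168 = (Q^84)² = [[13,280],[280,335]]
F_168 mod 602 = Q^168[0][1] = 280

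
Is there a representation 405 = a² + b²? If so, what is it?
9² + 18² (a=9, b=18)

Factorization: 405 = 3^4 × 5
By Fermat: n is sum of two squares iff every prime p ≡ 3 (mod 4) appears to even power.
All primes ≡ 3 (mod 4) appear to even power.
Search a = 0, 1, 2, … for 405 - a² a perfect square: first hit at a = 9: 405 - 81 = 324 = 18².
405 = 9² + 18² = 81 + 324 ✓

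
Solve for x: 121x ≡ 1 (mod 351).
322

gcd(121, 351) = 1, so the inverse exists.
Extended Euclidean algorithm on (351, 121):
351 = 2 × 121 + 109  ⟹  109 = (1)·351 + (-2)·121
121 = 1 × 109 + 12  ⟹  12 = (-1)·351 + (3)·121
109 = 9 × 12 + 1  ⟹  1 = (10)·351 + (-29)·121
So (-29)·121 ≡ 1 (mod 351), i.e. 121^(-1) ≡ -29 ≡ 322 (mod 351).
Check: 121 × 322 = 38962 ≡ 1 (mod 351)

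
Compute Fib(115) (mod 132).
5

Matrix identity: Q^n = [[F_(n+1), F_n], [F_n, F_(n-1)]] with Q = [[1,1],[1,0]].
n = 115 = 1110011₂. Square-and-multiply, entries mod 132:
Q^1 = [[1,1],[1,0]]
Q^3 = (Q^1)²·Q = [[3,2],[2,1]]
Q^7 = (Q^3)²·Q = [[21,13],[13,8]]
Q^14 = (Q^7)² = [[82,113],[113,101]]
Q^28 = (Q^14)² = [[89,87],[87,2]]
Q^57 = (Q^28)²·Q = [[43,46],[46,129]]
Q^115 = (Q^57)²·Q = [[129,5],[5,124]]
F_115 mod 132 = Q^115[0][1] = 5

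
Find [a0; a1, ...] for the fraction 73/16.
[4; 1, 1, 3, 2]

Euclidean algorithm steps:
73 = 4 × 16 + 9
16 = 1 × 9 + 7
9 = 1 × 7 + 2
7 = 3 × 2 + 1
2 = 2 × 1 + 0
Continued fraction: [4; 1, 1, 3, 2]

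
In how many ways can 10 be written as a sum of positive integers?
42

p(n) counts ways to write n as a sum of positive integers (order ignored).
Examples: 10; 9 + 1; 8 + 2; 8 + 1 + 1; 7 + 3; ... (42 total)
p(10) = 42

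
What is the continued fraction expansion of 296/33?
[8; 1, 32]

Euclidean algorithm steps:
296 = 8 × 33 + 32
33 = 1 × 32 + 1
32 = 32 × 1 + 0
Continued fraction: [8; 1, 32]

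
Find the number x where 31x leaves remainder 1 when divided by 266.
103

gcd(31, 266) = 1, so the inverse exists.
Extended Euclidean algorithm on (266, 31):
266 = 8 × 31 + 18  ⟹  18 = (1)·266 + (-8)·31
31 = 1 × 18 + 13  ⟹  13 = (-1)·266 + (9)·31
18 = 1 × 13 + 5  ⟹  5 = (2)·266 + (-17)·31
13 = 2 × 5 + 3  ⟹  3 = (-5)·266 + (43)·31
5 = 1 × 3 + 2  ⟹  2 = (7)·266 + (-60)·31
3 = 1 × 2 + 1  ⟹  1 = (-12)·266 + (103)·31
So (103)·31 ≡ 1 (mod 266), i.e. 31^(-1) ≡ 103 (mod 266).
Check: 31 × 103 = 3193 ≡ 1 (mod 266)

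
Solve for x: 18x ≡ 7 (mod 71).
x ≡ 28 (mod 71)

gcd(18, 71) = 1, which divides 7, so solutions exist.
Find 18^(-1) mod 71 by the extended Euclidean algorithm:
71 = 3 × 18 + 17  ⟹  17 = (1)·71 + (-3)·18
18 = 1 × 17 + 1  ⟹  1 = (-1)·71 + (4)·18
So (4)·18 ≡ 1 (mod 71), i.e. 18^(-1) ≡ 4 (mod 71).
x ≡ 4 × 7 = 28 ≡ 28 (mod 71).
Check: 18 × 28 = 504 ≡ 7 (mod 71).
Unique solution: x ≡ 28 (mod 71)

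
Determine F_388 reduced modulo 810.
561

Matrix identity: Q^n = [[F_(n+1), F_n], [F_n, F_(n-1)]] with Q = [[1,1],[1,0]].
n = 388 = 110000100₂. Square-and-multiply, entries mod 810:
Q^1 = [[1,1],[1,0]]
Q^3 = (Q^1)²·Q = [[3,2],[2,1]]
Q^6 = (Q^3)² = [[13,8],[8,5]]
Q^12 = (Q^6)² = [[233,144],[144,89]]
Q^24 = (Q^12)² = [[505,198],[198,307]]
Q^48 = (Q^24)² = [[199,396],[396,613]]
Q^97 = (Q^48)²·Q = [[379,397],[397,792]]
Q^194 = (Q^97)² = [[740,757],[757,793]]
Q^388 = (Q^194)² = [[419,561],[561,668]]
F_388 mod 810 = Q^388[0][1] = 561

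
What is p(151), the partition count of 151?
45060624582

p(n) counts ways to write n as a sum of positive integers (order ignored).
Euler's pentagonal recurrence: p(k) = p(k-1) + p(k-2) - p(k-5) - p(k-7) + p(k-12) + p(k-15) - ... (offsets j(3j∓1)/2, signs ++--, p(0)=1, p(<0)=0).
DP table for k = 0..150: p(0)=1, p(1)=1, p(2)=2, p(3)=3, p(4)=5, p(5)=7, p(6)=11, p(7)=15, p(8)=22, p(9)=30, p(10)=42, p(11)=56, p(12)=77, p(13)=101, p(14)=135, p(15)=176, p(16)=231, p(17)=297, p(18)=385, p(19)=490, p(20)=627, p(21)=792, p(22)=1002, p(23)=1255, p(24)=1575, p(25)=1958, p(26)=2436, p(27)=3010, p(28)=3718, p(29)=4565, p(30)=5604, p(31)=6842, p(32)=8349, p(33)=10143, p(34)=12310, p(35)=14883, p(36)=17977, p(37)=21637, p(38)=26015, p(39)=31185, p(40)=37338, p(41)=44583, p(42)=53174, p(43)=63261, p(44)=75175, p(45)=89134, p(46)=105558, p(47)=124754, p(48)=147273, p(49)=173525, p(50)=204226, p(51)=239943, p(52)=281589, p(53)=329931, p(54)=386155, p(55)=451276, p(56)=526823, p(57)=614154, p(58)=715220, p(59)=831820, p(60)=966467, p(61)=1121505, p(62)=1300156, p(63)=1505499, p(64)=1741630, p(65)=2012558, p(66)=2323520, p(67)=2679689, p(68)=3087735, p(69)=3554345, p(70)=4087968, p(71)=4697205, p(72)=5392783, p(73)=6185689, p(74)=7089500, p(75)=8118264, p(76)=9289091, p(77)=10619863, p(78)=12132164, p(79)=13848650, p(80)=15796476, p(81)=18004327, p(82)=20506255, p(83)=23338469, p(84)=26543660, p(85)=30167357, p(86)=34262962, p(87)=38887673, p(88)=44108109, p(89)=49995925, p(90)=56634173, p(91)=64112359, p(92)=72533807, p(93)=82010177, p(94)=92669720, p(95)=104651419, p(96)=118114304, p(97)=133230930, p(98)=150198136, p(99)=169229875, p(100)=190569292, p(101)=214481126, p(102)=241265379, p(103)=271248950, p(104)=304801365, p(105)=342325709, p(106)=384276336, p(107)=431149389, p(108)=483502844, p(109)=541946240, p(110)=607163746, p(111)=679903203, p(112)=761002156, p(113)=851376628, p(114)=952050665, p(115)=1064144451, p(116)=1188908248, p(117)=1327710076, p(118)=1482074143, p(119)=1653668665, p(120)=1844349560, p(121)=2056148051, p(122)=2291320912, p(123)=2552338241, p(124)=2841940500, p(125)=3163127352, p(126)=3519222692, p(127)=3913864295, p(128)=4351078600, p(129)=4835271870, p(130)=5371315400, p(131)=5964539504, p(132)=6620830889, p(133)=7346629512, p(134)=8149040695, p(135)=9035836076, p(136)=10015581680, p(137)=11097645016, p(138)=12292341831, p(139)=13610949895, p(140)=15065878135, p(141)=16670689208, p(142)=18440293320, p(143)=20390982757, p(144)=22540654445, p(145)=24908858009, p(146)=27517052599, p(147)=30388671978, p(148)=33549419497, p(149)=37027355200, p(150)=40853235313.
Final step: p(151) = p(150) + p(149) - p(146) - p(144) + p(139) + p(136) - p(129) - p(125) + p(116) + p(111) - p(100) - p(94) + p(81) + p(74) - p(59) - p(51) + p(34) + p(25) - p(6)
= 40853235313 + 37027355200 - 27517052599 - 22540654445 + 13610949895 + 10015581680 - 4835271870 - 3163127352 + 1188908248 + 679903203 - 190569292 - 92669720 + 18004327 + 7089500 - 831820 - 239943 + 12310 + 1958 - 11
= 45060624582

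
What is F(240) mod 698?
12

Matrix identity: Q^n = [[F_(n+1), F_n], [F_n, F_(n-1)]] with Q = [[1,1],[1,0]].
n = 240 = 11110000₂. Square-and-multiply, entries mod 698:
Q^1 = [[1,1],[1,0]]
Q^3 = (Q^1)²·Q = [[3,2],[2,1]]
Q^7 = (Q^3)²·Q = [[21,13],[13,8]]
Q^15 = (Q^7)²·Q = [[289,610],[610,377]]
Q^30 = (Q^15)² = [[525,24],[24,501]]
Q^60 = (Q^30)² = [[491,194],[194,297]]
Q^120 = (Q^60)² = [[215,10],[10,205]]
Q^240 = (Q^120)² = [[257,12],[12,245]]
F_240 mod 698 = Q^240[0][1] = 12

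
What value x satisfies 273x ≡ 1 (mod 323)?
239

gcd(273, 323) = 1, so the inverse exists.
Extended Euclidean algorithm on (323, 273):
323 = 1 × 273 + 50  ⟹  50 = (1)·323 + (-1)·273
273 = 5 × 50 + 23  ⟹  23 = (-5)·323 + (6)·273
50 = 2 × 23 + 4  ⟹  4 = (11)·323 + (-13)·273
23 = 5 × 4 + 3  ⟹  3 = (-60)·323 + (71)·273
4 = 1 × 3 + 1  ⟹  1 = (71)·323 + (-84)·273
So (-84)·273 ≡ 1 (mod 323), i.e. 273^(-1) ≡ -84 ≡ 239 (mod 323).
Check: 273 × 239 = 65247 ≡ 1 (mod 323)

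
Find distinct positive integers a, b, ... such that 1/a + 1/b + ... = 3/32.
1/11 + 1/352

Greedy algorithm:
3/32: ceiling(32/3) = 11, use 1/11
1/352: ceiling(352/1) = 352, use 1/352
Result: 3/32 = 1/11 + 1/352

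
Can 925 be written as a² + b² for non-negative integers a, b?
5² + 30² (a=5, b=30)

Factorization: 925 = 5^2 × 37
By Fermat: n is sum of two squares iff every prime p ≡ 3 (mod 4) appears to even power.
All primes ≡ 3 (mod 4) appear to even power.
Search a = 0, 1, 2, … for 925 - a² a perfect square: first hit at a = 5: 925 - 25 = 900 = 30².
925 = 5² + 30² = 25 + 900 ✓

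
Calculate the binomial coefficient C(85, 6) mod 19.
8

Using Lucas' theorem:
Write n=85 and k=6 in base 19:
n in base 19: [4, 9]
k in base 19: [0, 6]
C(85,6) mod 19 = ∏ C(n_i, k_i) mod 19
Digit binomials (mod 19): C(4,0) = 1; C(9,6) = 84 ≡ 8
Product: 1 × 8 = 8 ≡ 8 (mod 19)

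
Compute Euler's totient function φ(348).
112

348 = 2^2 × 3 × 29
φ(n) = n × ∏(1 - 1/p) for each prime p dividing n
φ(348) = 348 × (1 - 1/2) × (1 - 1/3) × (1 - 1/29) = 112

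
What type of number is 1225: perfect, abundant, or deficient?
deficient

Proper divisors of 1225: sum = 1 + 5 + 7 + 25 + 35 + 49 + 175 + 245 = 542
Since 542 < 1225, 1225 is deficient.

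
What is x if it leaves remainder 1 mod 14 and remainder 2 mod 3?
29

Using Chinese Remainder Theorem:
M = 14 × 3 = 42
M1 = 3, M2 = 14
y1 = 3^(-1) mod 14 = 5
y2 = 14^(-1) mod 3 = 2
x = (1×3×5 + 2×14×2) mod 42 = 29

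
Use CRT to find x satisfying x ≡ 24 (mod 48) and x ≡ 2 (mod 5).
72

Using Chinese Remainder Theorem:
M = 48 × 5 = 240
M1 = 5, M2 = 48
y1 = 5^(-1) mod 48 = 29
y2 = 48^(-1) mod 5 = 2
x = (24×5×29 + 2×48×2) mod 240 = 72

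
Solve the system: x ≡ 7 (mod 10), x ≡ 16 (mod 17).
67

Using Chinese Remainder Theorem:
M = 10 × 17 = 170
M1 = 17, M2 = 10
y1 = 17^(-1) mod 10 = 3
y2 = 10^(-1) mod 17 = 12
x = (7×17×3 + 16×10×12) mod 170 = 67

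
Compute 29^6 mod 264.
169

Repeated squaring. Binary of 6 = 110.
29^1 ≡ 29 (mod 264); 29^2 ≡ 49 (mod 264); 29^4 ≡ 25 (mod 264)
29^6 = 29^2 × 29^4 ≡ 169 (mod 264)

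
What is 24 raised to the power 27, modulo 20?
4

Repeated squaring. Binary of 27 = 11011.
24^1 ≡ 4 (mod 20); 24^2 ≡ 16 (mod 20); 24^4 ≡ 16 (mod 20); 24^8 ≡ 16 (mod 20); 24^16 ≡ 16 (mod 20)
24^27 = 24^1 × 24^2 × 24^8 × 24^16 ≡ 4 (mod 20)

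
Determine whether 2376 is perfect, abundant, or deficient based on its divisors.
abundant

Proper divisors of 2376: sum = 1 + 2 + 3 + 4 + 6 + 8 + 9 + 11 + ... + 396 + 594 + 792 + 1188 (31 divisors) = 4824
Since 4824 > 2376, 2376 is abundant.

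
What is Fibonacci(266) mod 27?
1

Matrix identity: Q^n = [[F_(n+1), F_n], [F_n, F_(n-1)]] with Q = [[1,1],[1,0]].
n = 266 = 100001010₂. Square-and-multiply, entries mod 27:
Q^1 = [[1,1],[1,0]]
Q^2 = (Q^1)² = [[2,1],[1,1]]
Q^4 = (Q^2)² = [[5,3],[3,2]]
Q^8 = (Q^4)² = [[7,21],[21,13]]
Q^16 = (Q^8)² = [[4,15],[15,16]]
Q^33 = (Q^16)²·Q = [[1,25],[25,3]]
Q^66 = (Q^33)² = [[5,19],[19,13]]
Q^133 = (Q^66)²·Q = [[26,8],[8,18]]
Q^266 = (Q^133)² = [[11,1],[1,10]]
F_266 mod 27 = Q^266[0][1] = 1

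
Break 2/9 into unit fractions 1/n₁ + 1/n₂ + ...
1/5 + 1/45

Greedy algorithm:
2/9: ceiling(9/2) = 5, use 1/5
1/45: ceiling(45/1) = 45, use 1/45
Result: 2/9 = 1/5 + 1/45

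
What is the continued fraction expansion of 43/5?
[8; 1, 1, 2]

Euclidean algorithm steps:
43 = 8 × 5 + 3
5 = 1 × 3 + 2
3 = 1 × 2 + 1
2 = 2 × 1 + 0
Continued fraction: [8; 1, 1, 2]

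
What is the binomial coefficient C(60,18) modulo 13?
3

Using Lucas' theorem:
Write n=60 and k=18 in base 13:
n in base 13: [4, 8]
k in base 13: [1, 5]
C(60,18) mod 13 = ∏ C(n_i, k_i) mod 13
Digit binomials (mod 13): C(4,1) = 4; C(8,5) = 56 ≡ 4
Product: 4 × 4 = 16 ≡ 3 (mod 13)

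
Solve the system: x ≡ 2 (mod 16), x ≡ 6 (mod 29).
354

Using Chinese Remainder Theorem:
M = 16 × 29 = 464
M1 = 29, M2 = 16
y1 = 29^(-1) mod 16 = 5
y2 = 16^(-1) mod 29 = 20
x = (2×29×5 + 6×16×20) mod 464 = 354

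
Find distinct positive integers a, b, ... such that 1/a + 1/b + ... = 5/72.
1/15 + 1/360

Greedy algorithm:
5/72: ceiling(72/5) = 15, use 1/15
1/360: ceiling(360/1) = 360, use 1/360
Result: 5/72 = 1/15 + 1/360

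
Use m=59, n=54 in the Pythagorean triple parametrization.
(565, 6372, 6397)

Euclid's formula: a = m² - n², b = 2mn, c = m² + n²
m = 59, n = 54
a = 59² - 54² = 3481 - 2916 = 565
b = 2 × 59 × 54 = 6372
c = 59² + 54² = 3481 + 2916 = 6397
Verification: 565² + 6372² = 319225 + 40602384 = 40921609 = 6397² ✓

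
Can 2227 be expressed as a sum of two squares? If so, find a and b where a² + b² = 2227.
Not possible

Factorization: 2227 = 17 × 131
By Fermat: n is sum of two squares iff every prime p ≡ 3 (mod 4) appears to even power.
Prime(s) ≡ 3 (mod 4) with odd exponent: [(131, 1)]
Therefore 2227 cannot be expressed as a² + b².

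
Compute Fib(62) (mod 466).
55

Matrix identity: Q^n = [[F_(n+1), F_n], [F_n, F_(n-1)]] with Q = [[1,1],[1,0]].
n = 62 = 111110₂. Square-and-multiply, entries mod 466:
Q^1 = [[1,1],[1,0]]
Q^3 = (Q^1)²·Q = [[3,2],[2,1]]
Q^7 = (Q^3)²·Q = [[21,13],[13,8]]
Q^15 = (Q^7)²·Q = [[55,144],[144,377]]
Q^31 = (Q^15)²·Q = [[225,461],[461,230]]
Q^62 = (Q^31)² = [[322,55],[55,267]]
F_62 mod 466 = Q^62[0][1] = 55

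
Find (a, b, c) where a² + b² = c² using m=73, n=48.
(3025, 7008, 7633)

Euclid's formula: a = m² - n², b = 2mn, c = m² + n²
m = 73, n = 48
a = 73² - 48² = 5329 - 2304 = 3025
b = 2 × 73 × 48 = 7008
c = 73² + 48² = 5329 + 2304 = 7633
Verification: 3025² + 7008² = 9150625 + 49112064 = 58262689 = 7633² ✓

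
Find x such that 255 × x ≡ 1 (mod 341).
226

gcd(255, 341) = 1, so the inverse exists.
Extended Euclidean algorithm on (341, 255):
341 = 1 × 255 + 86  ⟹  86 = (1)·341 + (-1)·255
255 = 2 × 86 + 83  ⟹  83 = (-2)·341 + (3)·255
86 = 1 × 83 + 3  ⟹  3 = (3)·341 + (-4)·255
83 = 27 × 3 + 2  ⟹  2 = (-83)·341 + (111)·255
3 = 1 × 2 + 1  ⟹  1 = (86)·341 + (-115)·255
So (-115)·255 ≡ 1 (mod 341), i.e. 255^(-1) ≡ -115 ≡ 226 (mod 341).
Check: 255 × 226 = 57630 ≡ 1 (mod 341)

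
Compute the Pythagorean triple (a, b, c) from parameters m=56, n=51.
(535, 5712, 5737)

Euclid's formula: a = m² - n², b = 2mn, c = m² + n²
m = 56, n = 51
a = 56² - 51² = 3136 - 2601 = 535
b = 2 × 56 × 51 = 5712
c = 56² + 51² = 3136 + 2601 = 5737
Verification: 535² + 5712² = 286225 + 32626944 = 32913169 = 5737² ✓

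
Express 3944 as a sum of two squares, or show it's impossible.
10² + 62² (a=10, b=62)

Factorization: 3944 = 2^3 × 17 × 29
By Fermat: n is sum of two squares iff every prime p ≡ 3 (mod 4) appears to even power.
All primes ≡ 3 (mod 4) appear to even power.
Search a = 0, 1, 2, … for 3944 - a² a perfect square: first hit at a = 10: 3944 - 100 = 3844 = 62².
3944 = 10² + 62² = 100 + 3844 ✓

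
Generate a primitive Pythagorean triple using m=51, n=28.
(1817, 2856, 3385)

Euclid's formula: a = m² - n², b = 2mn, c = m² + n²
m = 51, n = 28
a = 51² - 28² = 2601 - 784 = 1817
b = 2 × 51 × 28 = 2856
c = 51² + 28² = 2601 + 784 = 3385
Verification: 1817² + 2856² = 3301489 + 8156736 = 11458225 = 3385² ✓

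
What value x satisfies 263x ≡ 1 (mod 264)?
263

gcd(263, 264) = 1, so the inverse exists.
Extended Euclidean algorithm on (264, 263):
264 = 1 × 263 + 1  ⟹  1 = (1)·264 + (-1)·263
So (-1)·263 ≡ 1 (mod 264), i.e. 263^(-1) ≡ -1 ≡ 263 (mod 264).
Check: 263 × 263 = 69169 ≡ 1 (mod 264)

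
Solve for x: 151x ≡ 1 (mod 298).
75

gcd(151, 298) = 1, so the inverse exists.
Extended Euclidean algorithm on (298, 151):
298 = 1 × 151 + 147  ⟹  147 = (1)·298 + (-1)·151
151 = 1 × 147 + 4  ⟹  4 = (-1)·298 + (2)·151
147 = 36 × 4 + 3  ⟹  3 = (37)·298 + (-73)·151
4 = 1 × 3 + 1  ⟹  1 = (-38)·298 + (75)·151
So (75)·151 ≡ 1 (mod 298), i.e. 151^(-1) ≡ 75 (mod 298).
Check: 151 × 75 = 11325 ≡ 1 (mod 298)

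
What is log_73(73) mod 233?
1

Baby-step giant-step with step n = ⌈√233⌉ = 16.
Baby steps 73^j mod 233 (j:value) for j=0..15: 0:1, 1:73, 2:203, 3:140, 4:201, 5:227, 6:28, 7:180, 8:92, 9:192, 10:36, 11:65, 12:85, 13:147, 14:13, 15:17.
h = 73 is already in the table at j=1, so x = 1.
Check: 73^1 ≡ 73 (mod 233).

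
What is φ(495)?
240

495 = 3^2 × 5 × 11
φ(n) = n × ∏(1 - 1/p) for each prime p dividing n
φ(495) = 495 × (1 - 1/3) × (1 - 1/5) × (1 - 1/11) = 240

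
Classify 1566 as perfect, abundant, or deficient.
abundant

Proper divisors of 1566: sum = 1 + 2 + 3 + 6 + 9 + 18 + 27 + 29 + 54 + 58 + 87 + 174 + 261 + 522 + 783 = 2034
Since 2034 > 1566, 1566 is abundant.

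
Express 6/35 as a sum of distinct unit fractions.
1/6 + 1/210

Greedy algorithm:
6/35: ceiling(35/6) = 6, use 1/6
1/210: ceiling(210/1) = 210, use 1/210
Result: 6/35 = 1/6 + 1/210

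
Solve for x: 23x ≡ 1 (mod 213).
176

gcd(23, 213) = 1, so the inverse exists.
Extended Euclidean algorithm on (213, 23):
213 = 9 × 23 + 6  ⟹  6 = (1)·213 + (-9)·23
23 = 3 × 6 + 5  ⟹  5 = (-3)·213 + (28)·23
6 = 1 × 5 + 1  ⟹  1 = (4)·213 + (-37)·23
So (-37)·23 ≡ 1 (mod 213), i.e. 23^(-1) ≡ -37 ≡ 176 (mod 213).
Check: 23 × 176 = 4048 ≡ 1 (mod 213)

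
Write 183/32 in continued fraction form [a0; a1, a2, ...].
[5; 1, 2, 1, 1, 4]

Euclidean algorithm steps:
183 = 5 × 32 + 23
32 = 1 × 23 + 9
23 = 2 × 9 + 5
9 = 1 × 5 + 4
5 = 1 × 4 + 1
4 = 4 × 1 + 0
Continued fraction: [5; 1, 2, 1, 1, 4]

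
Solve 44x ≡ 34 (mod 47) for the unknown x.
x ≡ 20 (mod 47)

gcd(44, 47) = 1, which divides 34, so solutions exist.
Find 44^(-1) mod 47 by the extended Euclidean algorithm:
47 = 1 × 44 + 3  ⟹  3 = (1)·47 + (-1)·44
44 = 14 × 3 + 2  ⟹  2 = (-14)·47 + (15)·44
3 = 1 × 2 + 1  ⟹  1 = (15)·47 + (-16)·44
So (-16)·44 ≡ 1 (mod 47), i.e. 44^(-1) ≡ -16 ≡ 31 (mod 47).
x ≡ 31 × 34 = 1054 ≡ 20 (mod 47).
Check: 44 × 20 = 880 ≡ 34 (mod 47).
Unique solution: x ≡ 20 (mod 47)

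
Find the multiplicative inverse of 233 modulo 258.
227

gcd(233, 258) = 1, so the inverse exists.
Extended Euclidean algorithm on (258, 233):
258 = 1 × 233 + 25  ⟹  25 = (1)·258 + (-1)·233
233 = 9 × 25 + 8  ⟹  8 = (-9)·258 + (10)·233
25 = 3 × 8 + 1  ⟹  1 = (28)·258 + (-31)·233
So (-31)·233 ≡ 1 (mod 258), i.e. 233^(-1) ≡ -31 ≡ 227 (mod 258).
Check: 233 × 227 = 52891 ≡ 1 (mod 258)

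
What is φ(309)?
204

309 = 3 × 103
φ(n) = n × ∏(1 - 1/p) for each prime p dividing n
φ(309) = 309 × (1 - 1/3) × (1 - 1/103) = 204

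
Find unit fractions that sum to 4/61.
1/16 + 1/326 + 1/159088

Greedy algorithm:
4/61: ceiling(61/4) = 16, use 1/16
3/976: ceiling(976/3) = 326, use 1/326
1/159088: ceiling(159088/1) = 159088, use 1/159088
Result: 4/61 = 1/16 + 1/326 + 1/159088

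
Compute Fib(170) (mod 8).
1

Matrix identity: Q^n = [[F_(n+1), F_n], [F_n, F_(n-1)]] with Q = [[1,1],[1,0]].
n = 170 = 10101010₂. Square-and-multiply, entries mod 8:
Q^1 = [[1,1],[1,0]]
Q^2 = (Q^1)² = [[2,1],[1,1]]
Q^5 = (Q^2)²·Q = [[0,5],[5,3]]
Q^10 = (Q^5)² = [[1,7],[7,2]]
Q^21 = (Q^10)²·Q = [[7,2],[2,5]]
Q^42 = (Q^21)² = [[5,0],[0,5]]
Q^85 = (Q^42)²·Q = [[1,1],[1,0]]
Q^170 = (Q^85)² = [[2,1],[1,1]]
F_170 mod 8 = Q^170[0][1] = 1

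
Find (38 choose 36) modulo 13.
1

Using Lucas' theorem:
Write n=38 and k=36 in base 13:
n in base 13: [2, 12]
k in base 13: [2, 10]
C(38,36) mod 13 = ∏ C(n_i, k_i) mod 13
Digit binomials (mod 13): C(2,2) = 1; C(12,10) = 66 ≡ 1
Product: 1 × 1 = 1 ≡ 1 (mod 13)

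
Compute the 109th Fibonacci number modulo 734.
65

Matrix identity: Q^n = [[F_(n+1), F_n], [F_n, F_(n-1)]] with Q = [[1,1],[1,0]].
n = 109 = 1101101₂. Square-and-multiply, entries mod 734:
Q^1 = [[1,1],[1,0]]
Q^3 = (Q^1)²·Q = [[3,2],[2,1]]
Q^6 = (Q^3)² = [[13,8],[8,5]]
Q^13 = (Q^6)²·Q = [[377,233],[233,144]]
Q^27 = (Q^13)²·Q = [[723,440],[440,283]]
Q^54 = (Q^27)² = [[679,38],[38,641]]
Q^109 = (Q^54)²·Q = [[313,65],[65,248]]
F_109 mod 734 = Q^109[0][1] = 65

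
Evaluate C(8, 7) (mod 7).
1

Using Lucas' theorem:
Write n=8 and k=7 in base 7:
n in base 7: [1, 1]
k in base 7: [1, 0]
C(8,7) mod 7 = ∏ C(n_i, k_i) mod 7
Digit binomials (mod 7): C(1,1) = 1; C(1,0) = 1
Product: 1 × 1 = 1 ≡ 1 (mod 7)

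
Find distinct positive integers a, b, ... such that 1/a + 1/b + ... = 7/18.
1/3 + 1/18

Greedy algorithm:
7/18: ceiling(18/7) = 3, use 1/3
1/18: ceiling(18/1) = 18, use 1/18
Result: 7/18 = 1/3 + 1/18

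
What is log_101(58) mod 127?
107

Baby-step giant-step with step n = ⌈√127⌉ = 12.
Baby steps 101^j mod 127 (j:value) for j=0..11: 0:1, 1:101, 2:41, 3:77, 4:30, 5:109, 6:87, 7:24, 8:11, 9:95, 10:70, 11:85.
Giant-step multiplier: 101^(-12) ≡ 101^(126-12) = 101^114 ≡ 122 (mod 127).
Giant steps γ_i = 58·122^i mod 127: γ_0=58, γ_1=91, γ_2=53, γ_3=116, γ_4=55, γ_5=106, γ_6=105, γ_7=110, γ_8=85 (in table at j=11).
x = i·n + j = 8·12 + 11 = 107.
Check: 101^107 ≡ 58 (mod 127).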